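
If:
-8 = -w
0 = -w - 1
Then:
No Solution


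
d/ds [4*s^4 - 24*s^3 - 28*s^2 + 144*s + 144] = 16*s^3 - 72*s^2 - 56*s + 144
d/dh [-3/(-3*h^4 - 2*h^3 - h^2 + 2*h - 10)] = 6*(-6*h^3 - 3*h^2 - h + 1)/(3*h^4 + 2*h^3 + h^2 - 2*h + 10)^2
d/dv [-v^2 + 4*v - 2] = 4 - 2*v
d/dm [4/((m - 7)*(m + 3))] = 8*(2 - m)/(m^4 - 8*m^3 - 26*m^2 + 168*m + 441)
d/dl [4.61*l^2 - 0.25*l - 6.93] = 9.22*l - 0.25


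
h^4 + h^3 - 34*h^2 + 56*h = h*(h - 4)*(h - 2)*(h + 7)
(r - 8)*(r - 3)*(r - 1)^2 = r^4 - 13*r^3 + 47*r^2 - 59*r + 24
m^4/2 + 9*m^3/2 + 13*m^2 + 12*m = m*(m/2 + 1)*(m + 3)*(m + 4)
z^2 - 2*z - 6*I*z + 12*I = (z - 2)*(z - 6*I)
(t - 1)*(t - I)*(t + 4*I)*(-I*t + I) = -I*t^4 + 3*t^3 + 2*I*t^3 - 6*t^2 - 5*I*t^2 + 3*t + 8*I*t - 4*I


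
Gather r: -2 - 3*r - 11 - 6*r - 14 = -9*r - 27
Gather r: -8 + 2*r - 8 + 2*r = 4*r - 16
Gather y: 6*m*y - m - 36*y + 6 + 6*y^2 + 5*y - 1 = -m + 6*y^2 + y*(6*m - 31) + 5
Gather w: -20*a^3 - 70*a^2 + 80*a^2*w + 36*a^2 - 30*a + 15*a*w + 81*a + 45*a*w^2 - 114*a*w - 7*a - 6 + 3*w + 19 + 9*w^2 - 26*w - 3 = -20*a^3 - 34*a^2 + 44*a + w^2*(45*a + 9) + w*(80*a^2 - 99*a - 23) + 10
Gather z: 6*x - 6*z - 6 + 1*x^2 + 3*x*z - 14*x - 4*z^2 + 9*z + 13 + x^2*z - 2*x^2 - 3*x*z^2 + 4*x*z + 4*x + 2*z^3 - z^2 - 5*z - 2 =-x^2 - 4*x + 2*z^3 + z^2*(-3*x - 5) + z*(x^2 + 7*x - 2) + 5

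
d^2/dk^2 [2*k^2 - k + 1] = 4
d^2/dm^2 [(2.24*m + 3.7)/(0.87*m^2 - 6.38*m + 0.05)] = ((22.1444 - 11.6928*m)*(0.87*m^2 - 6.38*m + 0.05) + (1.74*m - 6.38)*(2.24*m + 3.7)*(3.48*m - 12.76))/(0.87*m^2 - 6.38*m + 0.05)^3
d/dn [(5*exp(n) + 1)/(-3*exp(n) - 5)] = -22*exp(n)/(3*exp(n) + 5)^2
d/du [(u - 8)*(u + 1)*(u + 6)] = 3*u^2 - 2*u - 50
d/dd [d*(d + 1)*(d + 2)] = 3*d^2 + 6*d + 2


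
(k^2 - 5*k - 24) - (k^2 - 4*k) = -k - 24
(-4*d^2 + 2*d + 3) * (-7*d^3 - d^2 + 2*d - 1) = 28*d^5 - 10*d^4 - 31*d^3 + 5*d^2 + 4*d - 3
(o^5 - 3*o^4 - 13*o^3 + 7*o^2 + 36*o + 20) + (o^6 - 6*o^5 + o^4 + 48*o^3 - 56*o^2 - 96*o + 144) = o^6 - 5*o^5 - 2*o^4 + 35*o^3 - 49*o^2 - 60*o + 164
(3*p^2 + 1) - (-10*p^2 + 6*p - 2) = 13*p^2 - 6*p + 3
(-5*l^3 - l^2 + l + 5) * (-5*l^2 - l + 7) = 25*l^5 + 10*l^4 - 39*l^3 - 33*l^2 + 2*l + 35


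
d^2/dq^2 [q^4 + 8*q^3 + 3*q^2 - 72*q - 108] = 12*q^2 + 48*q + 6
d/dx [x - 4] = 1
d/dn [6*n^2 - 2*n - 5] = 12*n - 2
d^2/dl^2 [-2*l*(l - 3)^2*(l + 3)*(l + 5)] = -40*l^3 - 48*l^2 + 288*l + 72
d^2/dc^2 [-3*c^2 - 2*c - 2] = -6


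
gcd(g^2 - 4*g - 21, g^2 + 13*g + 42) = 1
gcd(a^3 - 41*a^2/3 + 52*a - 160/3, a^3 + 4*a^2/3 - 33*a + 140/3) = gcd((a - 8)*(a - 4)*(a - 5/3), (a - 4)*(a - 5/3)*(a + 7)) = a^2 - 17*a/3 + 20/3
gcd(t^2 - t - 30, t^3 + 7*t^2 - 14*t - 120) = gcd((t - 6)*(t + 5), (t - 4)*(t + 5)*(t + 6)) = t + 5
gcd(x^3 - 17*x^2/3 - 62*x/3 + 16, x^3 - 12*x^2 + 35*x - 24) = x - 8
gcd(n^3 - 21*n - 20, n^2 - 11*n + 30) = n - 5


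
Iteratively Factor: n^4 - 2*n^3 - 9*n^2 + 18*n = (n + 3)*(n^3 - 5*n^2 + 6*n) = (n - 2)*(n + 3)*(n^2 - 3*n) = (n - 3)*(n - 2)*(n + 3)*(n)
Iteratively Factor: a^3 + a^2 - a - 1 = (a + 1)*(a^2 - 1) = (a - 1)*(a + 1)*(a + 1)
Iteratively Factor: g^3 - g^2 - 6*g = (g + 2)*(g^2 - 3*g) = g*(g + 2)*(g - 3)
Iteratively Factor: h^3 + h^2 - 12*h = (h - 3)*(h^2 + 4*h) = (h - 3)*(h + 4)*(h)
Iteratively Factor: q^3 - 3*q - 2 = (q + 1)*(q^2 - q - 2) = (q + 1)^2*(q - 2)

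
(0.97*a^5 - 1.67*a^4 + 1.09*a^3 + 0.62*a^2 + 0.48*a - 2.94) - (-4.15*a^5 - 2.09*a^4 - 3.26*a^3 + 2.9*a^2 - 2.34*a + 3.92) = 5.12*a^5 + 0.42*a^4 + 4.35*a^3 - 2.28*a^2 + 2.82*a - 6.86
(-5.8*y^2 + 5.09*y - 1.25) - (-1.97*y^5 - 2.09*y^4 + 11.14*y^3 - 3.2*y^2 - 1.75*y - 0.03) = 1.97*y^5 + 2.09*y^4 - 11.14*y^3 - 2.6*y^2 + 6.84*y - 1.22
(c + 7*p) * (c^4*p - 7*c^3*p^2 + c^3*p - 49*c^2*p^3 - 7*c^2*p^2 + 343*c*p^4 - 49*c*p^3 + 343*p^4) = c^5*p + c^4*p - 98*c^3*p^3 - 98*c^2*p^3 + 2401*c*p^5 + 2401*p^5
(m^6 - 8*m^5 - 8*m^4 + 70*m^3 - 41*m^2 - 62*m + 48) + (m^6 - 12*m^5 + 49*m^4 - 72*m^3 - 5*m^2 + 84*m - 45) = 2*m^6 - 20*m^5 + 41*m^4 - 2*m^3 - 46*m^2 + 22*m + 3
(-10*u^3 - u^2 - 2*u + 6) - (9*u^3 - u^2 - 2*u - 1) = 7 - 19*u^3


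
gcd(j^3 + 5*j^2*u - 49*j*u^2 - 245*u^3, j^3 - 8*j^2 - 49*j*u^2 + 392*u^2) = -j^2 + 49*u^2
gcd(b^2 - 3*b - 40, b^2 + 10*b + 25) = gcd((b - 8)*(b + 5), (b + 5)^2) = b + 5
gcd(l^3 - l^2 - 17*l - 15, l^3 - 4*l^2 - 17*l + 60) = l - 5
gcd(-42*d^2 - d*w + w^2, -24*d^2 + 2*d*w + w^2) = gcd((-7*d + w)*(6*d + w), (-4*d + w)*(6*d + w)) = 6*d + w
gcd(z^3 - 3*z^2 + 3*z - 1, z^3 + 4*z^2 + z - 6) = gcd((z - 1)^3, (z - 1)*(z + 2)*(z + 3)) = z - 1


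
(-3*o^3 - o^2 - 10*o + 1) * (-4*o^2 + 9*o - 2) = 12*o^5 - 23*o^4 + 37*o^3 - 92*o^2 + 29*o - 2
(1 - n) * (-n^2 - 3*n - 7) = n^3 + 2*n^2 + 4*n - 7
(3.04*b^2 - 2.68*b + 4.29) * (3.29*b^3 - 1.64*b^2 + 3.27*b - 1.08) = 10.0016*b^5 - 13.8028*b^4 + 28.4501*b^3 - 19.0824*b^2 + 16.9227*b - 4.6332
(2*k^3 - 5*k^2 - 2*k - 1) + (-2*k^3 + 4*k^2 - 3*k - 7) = -k^2 - 5*k - 8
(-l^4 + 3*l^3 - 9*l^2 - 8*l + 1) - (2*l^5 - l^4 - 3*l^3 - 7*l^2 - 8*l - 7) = -2*l^5 + 6*l^3 - 2*l^2 + 8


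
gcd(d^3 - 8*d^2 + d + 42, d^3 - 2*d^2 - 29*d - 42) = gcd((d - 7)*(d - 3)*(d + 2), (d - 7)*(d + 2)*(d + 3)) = d^2 - 5*d - 14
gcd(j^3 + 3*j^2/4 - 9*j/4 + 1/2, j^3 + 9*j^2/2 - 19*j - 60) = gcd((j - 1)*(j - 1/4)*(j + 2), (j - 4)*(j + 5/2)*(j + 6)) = 1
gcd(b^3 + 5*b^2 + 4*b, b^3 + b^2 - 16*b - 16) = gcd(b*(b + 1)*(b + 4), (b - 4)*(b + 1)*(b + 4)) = b^2 + 5*b + 4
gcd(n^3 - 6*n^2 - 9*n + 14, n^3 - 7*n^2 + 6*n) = n - 1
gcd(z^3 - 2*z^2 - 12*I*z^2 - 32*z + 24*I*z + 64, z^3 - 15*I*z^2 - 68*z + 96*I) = z^2 - 12*I*z - 32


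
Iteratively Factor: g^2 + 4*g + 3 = (g + 3)*(g + 1)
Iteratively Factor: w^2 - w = (w)*(w - 1)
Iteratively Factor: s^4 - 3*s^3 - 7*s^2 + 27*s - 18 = (s + 3)*(s^3 - 6*s^2 + 11*s - 6) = (s - 2)*(s + 3)*(s^2 - 4*s + 3) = (s - 2)*(s - 1)*(s + 3)*(s - 3)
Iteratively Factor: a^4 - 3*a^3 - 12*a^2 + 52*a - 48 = (a - 2)*(a^3 - a^2 - 14*a + 24) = (a - 2)*(a + 4)*(a^2 - 5*a + 6) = (a - 2)^2*(a + 4)*(a - 3)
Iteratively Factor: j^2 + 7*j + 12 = (j + 3)*(j + 4)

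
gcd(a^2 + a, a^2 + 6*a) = a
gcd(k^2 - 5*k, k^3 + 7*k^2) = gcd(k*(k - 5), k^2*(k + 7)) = k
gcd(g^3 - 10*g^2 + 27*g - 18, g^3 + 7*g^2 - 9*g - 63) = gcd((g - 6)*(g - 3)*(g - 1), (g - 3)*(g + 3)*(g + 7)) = g - 3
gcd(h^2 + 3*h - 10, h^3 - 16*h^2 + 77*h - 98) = h - 2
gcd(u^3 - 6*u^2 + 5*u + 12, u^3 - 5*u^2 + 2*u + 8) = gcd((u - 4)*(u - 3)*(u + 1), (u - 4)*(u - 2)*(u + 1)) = u^2 - 3*u - 4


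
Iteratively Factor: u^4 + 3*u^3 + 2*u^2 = (u)*(u^3 + 3*u^2 + 2*u) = u*(u + 2)*(u^2 + u) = u*(u + 1)*(u + 2)*(u)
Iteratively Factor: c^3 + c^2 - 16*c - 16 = (c + 1)*(c^2 - 16) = (c + 1)*(c + 4)*(c - 4)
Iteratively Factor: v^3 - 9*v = (v + 3)*(v^2 - 3*v) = v*(v + 3)*(v - 3)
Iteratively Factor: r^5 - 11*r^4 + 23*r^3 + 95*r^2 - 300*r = (r + 3)*(r^4 - 14*r^3 + 65*r^2 - 100*r) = (r - 5)*(r + 3)*(r^3 - 9*r^2 + 20*r) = (r - 5)^2*(r + 3)*(r^2 - 4*r) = r*(r - 5)^2*(r + 3)*(r - 4)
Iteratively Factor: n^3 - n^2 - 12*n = (n - 4)*(n^2 + 3*n) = n*(n - 4)*(n + 3)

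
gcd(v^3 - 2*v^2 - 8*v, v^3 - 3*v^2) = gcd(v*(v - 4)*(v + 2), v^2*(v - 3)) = v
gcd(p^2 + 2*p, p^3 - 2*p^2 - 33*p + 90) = 1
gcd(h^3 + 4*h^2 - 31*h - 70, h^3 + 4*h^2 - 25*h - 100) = h - 5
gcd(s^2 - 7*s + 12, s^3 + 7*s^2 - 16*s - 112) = s - 4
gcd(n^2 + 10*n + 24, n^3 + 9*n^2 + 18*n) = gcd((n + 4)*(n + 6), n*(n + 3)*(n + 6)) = n + 6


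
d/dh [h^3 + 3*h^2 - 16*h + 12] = 3*h^2 + 6*h - 16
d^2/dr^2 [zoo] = 0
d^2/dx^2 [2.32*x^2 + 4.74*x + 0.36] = 4.64000000000000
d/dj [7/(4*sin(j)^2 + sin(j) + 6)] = -7*(8*sin(j) + 1)*cos(j)/(4*sin(j)^2 + sin(j) + 6)^2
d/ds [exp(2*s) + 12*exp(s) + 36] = 2*(exp(s) + 6)*exp(s)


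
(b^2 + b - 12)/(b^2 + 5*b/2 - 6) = 2*(b - 3)/(2*b - 3)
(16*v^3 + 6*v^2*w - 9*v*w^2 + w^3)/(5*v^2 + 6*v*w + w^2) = (16*v^2 - 10*v*w + w^2)/(5*v + w)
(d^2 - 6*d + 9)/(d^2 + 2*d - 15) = (d - 3)/(d + 5)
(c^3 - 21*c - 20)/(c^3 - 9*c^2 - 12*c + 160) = (c + 1)/(c - 8)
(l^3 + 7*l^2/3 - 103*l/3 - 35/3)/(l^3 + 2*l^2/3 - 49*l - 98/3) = (3*l^2 - 14*l - 5)/(3*l^2 - 19*l - 14)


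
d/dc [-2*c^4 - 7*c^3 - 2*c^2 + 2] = c*(-8*c^2 - 21*c - 4)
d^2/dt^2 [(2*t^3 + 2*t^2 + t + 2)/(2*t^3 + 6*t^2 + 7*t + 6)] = 8*(-4*t^6 - 18*t^5 - 36*t^4 - 3*t^3 + 66*t^2 + 72*t + 14)/(8*t^9 + 72*t^8 + 300*t^7 + 792*t^6 + 1482*t^5 + 2034*t^4 + 2071*t^3 + 1530*t^2 + 756*t + 216)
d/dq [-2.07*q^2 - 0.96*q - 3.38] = -4.14*q - 0.96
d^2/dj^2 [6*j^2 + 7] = 12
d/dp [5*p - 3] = 5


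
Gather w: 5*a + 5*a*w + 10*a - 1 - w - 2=15*a + w*(5*a - 1) - 3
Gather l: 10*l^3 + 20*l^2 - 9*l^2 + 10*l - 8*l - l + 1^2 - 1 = 10*l^3 + 11*l^2 + l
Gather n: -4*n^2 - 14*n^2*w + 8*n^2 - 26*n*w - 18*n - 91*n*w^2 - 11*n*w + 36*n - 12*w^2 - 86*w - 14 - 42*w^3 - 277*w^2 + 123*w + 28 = n^2*(4 - 14*w) + n*(-91*w^2 - 37*w + 18) - 42*w^3 - 289*w^2 + 37*w + 14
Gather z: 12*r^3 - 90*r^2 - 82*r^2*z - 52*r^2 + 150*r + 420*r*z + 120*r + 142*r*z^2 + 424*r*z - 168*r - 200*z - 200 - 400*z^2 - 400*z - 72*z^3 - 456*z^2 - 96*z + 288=12*r^3 - 142*r^2 + 102*r - 72*z^3 + z^2*(142*r - 856) + z*(-82*r^2 + 844*r - 696) + 88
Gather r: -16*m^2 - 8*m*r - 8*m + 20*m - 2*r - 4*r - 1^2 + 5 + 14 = -16*m^2 + 12*m + r*(-8*m - 6) + 18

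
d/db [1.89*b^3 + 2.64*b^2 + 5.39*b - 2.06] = 5.67*b^2 + 5.28*b + 5.39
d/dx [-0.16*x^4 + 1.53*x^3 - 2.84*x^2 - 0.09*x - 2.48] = -0.64*x^3 + 4.59*x^2 - 5.68*x - 0.09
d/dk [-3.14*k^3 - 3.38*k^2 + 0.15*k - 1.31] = -9.42*k^2 - 6.76*k + 0.15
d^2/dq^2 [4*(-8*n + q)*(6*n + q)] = 8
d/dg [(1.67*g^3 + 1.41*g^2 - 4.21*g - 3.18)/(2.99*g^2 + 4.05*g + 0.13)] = (4.9933*g^4 + 13.527*g^3 + 18.9497*g^2 + 19.383*g + 12.3317)/(8.9401*g^4 + 24.219*g^3 + 17.1799*g^2 + 1.053*g + 0.0169)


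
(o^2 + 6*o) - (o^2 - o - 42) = 7*o + 42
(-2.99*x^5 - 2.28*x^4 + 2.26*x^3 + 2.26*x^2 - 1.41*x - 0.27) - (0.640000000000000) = -2.99*x^5 - 2.28*x^4 + 2.26*x^3 + 2.26*x^2 - 1.41*x - 0.91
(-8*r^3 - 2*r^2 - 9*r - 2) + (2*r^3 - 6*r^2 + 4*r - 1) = -6*r^3 - 8*r^2 - 5*r - 3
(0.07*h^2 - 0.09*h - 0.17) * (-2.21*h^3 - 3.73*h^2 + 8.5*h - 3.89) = -0.1547*h^5 - 0.0622*h^4 + 1.3064*h^3 - 0.4032*h^2 - 1.0949*h + 0.6613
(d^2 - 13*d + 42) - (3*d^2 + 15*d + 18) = -2*d^2 - 28*d + 24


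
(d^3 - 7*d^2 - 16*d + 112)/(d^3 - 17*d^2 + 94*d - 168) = (d + 4)/(d - 6)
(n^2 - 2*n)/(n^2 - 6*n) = (n - 2)/(n - 6)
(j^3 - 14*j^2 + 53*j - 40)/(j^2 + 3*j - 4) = (j^2 - 13*j + 40)/(j + 4)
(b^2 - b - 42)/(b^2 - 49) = (b + 6)/(b + 7)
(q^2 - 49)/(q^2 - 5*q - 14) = (q + 7)/(q + 2)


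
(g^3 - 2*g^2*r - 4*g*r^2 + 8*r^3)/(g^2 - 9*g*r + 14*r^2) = (-g^2 + 4*r^2)/(-g + 7*r)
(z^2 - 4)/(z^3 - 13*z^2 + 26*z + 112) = (z - 2)/(z^2 - 15*z + 56)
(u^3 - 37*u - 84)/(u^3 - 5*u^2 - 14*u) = (u^2 + 7*u + 12)/(u*(u + 2))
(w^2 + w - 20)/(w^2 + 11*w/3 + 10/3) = 3*(w^2 + w - 20)/(3*w^2 + 11*w + 10)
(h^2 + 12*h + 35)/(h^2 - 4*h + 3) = (h^2 + 12*h + 35)/(h^2 - 4*h + 3)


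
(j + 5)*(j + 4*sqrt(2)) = j^2 + 5*j + 4*sqrt(2)*j + 20*sqrt(2)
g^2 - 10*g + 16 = (g - 8)*(g - 2)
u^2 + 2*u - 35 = (u - 5)*(u + 7)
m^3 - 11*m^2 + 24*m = m*(m - 8)*(m - 3)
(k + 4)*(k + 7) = k^2 + 11*k + 28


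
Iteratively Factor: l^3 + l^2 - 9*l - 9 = (l + 1)*(l^2 - 9) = (l - 3)*(l + 1)*(l + 3)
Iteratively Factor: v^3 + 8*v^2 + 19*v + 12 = (v + 1)*(v^2 + 7*v + 12) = (v + 1)*(v + 3)*(v + 4)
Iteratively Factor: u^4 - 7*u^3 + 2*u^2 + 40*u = (u - 4)*(u^3 - 3*u^2 - 10*u) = u*(u - 4)*(u^2 - 3*u - 10) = u*(u - 5)*(u - 4)*(u + 2)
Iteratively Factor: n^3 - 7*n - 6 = (n - 3)*(n^2 + 3*n + 2) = (n - 3)*(n + 2)*(n + 1)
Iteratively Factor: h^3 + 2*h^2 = (h + 2)*(h^2) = h*(h + 2)*(h)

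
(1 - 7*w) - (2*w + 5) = -9*w - 4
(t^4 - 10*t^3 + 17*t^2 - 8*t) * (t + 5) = t^5 - 5*t^4 - 33*t^3 + 77*t^2 - 40*t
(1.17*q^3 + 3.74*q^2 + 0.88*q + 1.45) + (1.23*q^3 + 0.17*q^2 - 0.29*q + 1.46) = 2.4*q^3 + 3.91*q^2 + 0.59*q + 2.91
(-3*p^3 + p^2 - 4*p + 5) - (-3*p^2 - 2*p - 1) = -3*p^3 + 4*p^2 - 2*p + 6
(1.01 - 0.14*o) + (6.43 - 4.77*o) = 7.44 - 4.91*o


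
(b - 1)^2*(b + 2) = b^3 - 3*b + 2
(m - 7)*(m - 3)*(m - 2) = m^3 - 12*m^2 + 41*m - 42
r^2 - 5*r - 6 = (r - 6)*(r + 1)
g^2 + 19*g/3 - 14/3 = (g - 2/3)*(g + 7)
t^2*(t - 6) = t^3 - 6*t^2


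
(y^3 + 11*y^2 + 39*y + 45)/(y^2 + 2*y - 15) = (y^2 + 6*y + 9)/(y - 3)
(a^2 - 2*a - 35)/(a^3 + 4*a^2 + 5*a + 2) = (a^2 - 2*a - 35)/(a^3 + 4*a^2 + 5*a + 2)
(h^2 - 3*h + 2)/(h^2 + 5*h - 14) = (h - 1)/(h + 7)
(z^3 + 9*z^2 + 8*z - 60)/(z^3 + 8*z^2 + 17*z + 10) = (z^2 + 4*z - 12)/(z^2 + 3*z + 2)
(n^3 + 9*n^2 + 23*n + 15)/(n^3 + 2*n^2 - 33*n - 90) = (n + 1)/(n - 6)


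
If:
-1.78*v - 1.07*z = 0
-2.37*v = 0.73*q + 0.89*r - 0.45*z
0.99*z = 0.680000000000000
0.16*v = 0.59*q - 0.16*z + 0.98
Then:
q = -1.59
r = 2.75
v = -0.41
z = 0.69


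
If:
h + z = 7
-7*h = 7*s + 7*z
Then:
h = 7 - z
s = -7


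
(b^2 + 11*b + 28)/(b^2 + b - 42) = (b + 4)/(b - 6)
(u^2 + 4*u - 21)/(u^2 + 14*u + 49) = (u - 3)/(u + 7)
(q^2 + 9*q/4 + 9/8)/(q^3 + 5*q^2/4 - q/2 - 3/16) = 2*(4*q + 3)/(8*q^2 - 2*q - 1)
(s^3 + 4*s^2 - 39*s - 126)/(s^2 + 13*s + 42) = (s^2 - 3*s - 18)/(s + 6)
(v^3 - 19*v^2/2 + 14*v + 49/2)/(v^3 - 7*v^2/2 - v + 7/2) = (v - 7)/(v - 1)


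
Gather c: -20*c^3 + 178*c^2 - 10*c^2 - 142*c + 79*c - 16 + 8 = -20*c^3 + 168*c^2 - 63*c - 8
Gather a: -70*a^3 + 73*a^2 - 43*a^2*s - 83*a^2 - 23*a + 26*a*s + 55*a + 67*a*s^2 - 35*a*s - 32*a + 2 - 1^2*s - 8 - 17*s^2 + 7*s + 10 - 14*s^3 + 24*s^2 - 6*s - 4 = -70*a^3 + a^2*(-43*s - 10) + a*(67*s^2 - 9*s) - 14*s^3 + 7*s^2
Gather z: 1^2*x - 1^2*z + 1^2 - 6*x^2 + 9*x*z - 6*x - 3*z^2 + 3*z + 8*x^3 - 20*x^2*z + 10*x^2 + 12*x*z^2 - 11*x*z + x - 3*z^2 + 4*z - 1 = 8*x^3 + 4*x^2 - 4*x + z^2*(12*x - 6) + z*(-20*x^2 - 2*x + 6)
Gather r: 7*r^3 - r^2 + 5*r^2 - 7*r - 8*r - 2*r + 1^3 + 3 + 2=7*r^3 + 4*r^2 - 17*r + 6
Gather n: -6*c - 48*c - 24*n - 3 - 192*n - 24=-54*c - 216*n - 27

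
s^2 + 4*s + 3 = (s + 1)*(s + 3)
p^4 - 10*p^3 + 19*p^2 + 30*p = p*(p - 6)*(p - 5)*(p + 1)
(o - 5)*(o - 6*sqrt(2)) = o^2 - 6*sqrt(2)*o - 5*o + 30*sqrt(2)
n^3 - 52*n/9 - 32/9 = (n - 8/3)*(n + 2/3)*(n + 2)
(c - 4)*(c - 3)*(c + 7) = c^3 - 37*c + 84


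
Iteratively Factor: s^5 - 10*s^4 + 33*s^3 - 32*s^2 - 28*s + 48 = (s - 3)*(s^4 - 7*s^3 + 12*s^2 + 4*s - 16) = (s - 4)*(s - 3)*(s^3 - 3*s^2 + 4) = (s - 4)*(s - 3)*(s + 1)*(s^2 - 4*s + 4) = (s - 4)*(s - 3)*(s - 2)*(s + 1)*(s - 2)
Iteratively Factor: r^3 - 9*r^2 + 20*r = (r)*(r^2 - 9*r + 20) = r*(r - 5)*(r - 4)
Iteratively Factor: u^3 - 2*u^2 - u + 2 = (u + 1)*(u^2 - 3*u + 2) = (u - 2)*(u + 1)*(u - 1)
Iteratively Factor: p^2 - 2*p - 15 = (p + 3)*(p - 5)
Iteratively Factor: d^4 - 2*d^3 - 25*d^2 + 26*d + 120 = (d + 4)*(d^3 - 6*d^2 - d + 30) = (d - 5)*(d + 4)*(d^2 - d - 6) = (d - 5)*(d + 2)*(d + 4)*(d - 3)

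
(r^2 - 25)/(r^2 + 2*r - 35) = (r + 5)/(r + 7)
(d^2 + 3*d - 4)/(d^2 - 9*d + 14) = (d^2 + 3*d - 4)/(d^2 - 9*d + 14)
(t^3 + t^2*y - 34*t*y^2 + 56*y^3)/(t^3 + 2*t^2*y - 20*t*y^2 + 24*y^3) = (-t^2 - 3*t*y + 28*y^2)/(-t^2 - 4*t*y + 12*y^2)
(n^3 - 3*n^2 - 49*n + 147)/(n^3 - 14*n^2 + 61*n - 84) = (n + 7)/(n - 4)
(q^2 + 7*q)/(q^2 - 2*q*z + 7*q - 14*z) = q/(q - 2*z)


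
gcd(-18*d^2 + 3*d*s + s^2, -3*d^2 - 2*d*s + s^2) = -3*d + s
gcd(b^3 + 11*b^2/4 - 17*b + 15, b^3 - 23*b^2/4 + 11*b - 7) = b - 2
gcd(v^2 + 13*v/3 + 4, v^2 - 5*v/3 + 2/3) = 1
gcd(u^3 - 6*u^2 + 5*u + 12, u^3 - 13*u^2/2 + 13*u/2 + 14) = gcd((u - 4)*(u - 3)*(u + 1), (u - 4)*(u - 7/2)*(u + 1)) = u^2 - 3*u - 4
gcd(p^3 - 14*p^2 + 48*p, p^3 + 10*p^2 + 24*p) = p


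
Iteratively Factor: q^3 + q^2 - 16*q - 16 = (q + 1)*(q^2 - 16) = (q - 4)*(q + 1)*(q + 4)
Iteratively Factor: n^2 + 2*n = (n + 2)*(n)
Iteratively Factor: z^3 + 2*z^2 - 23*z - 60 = (z + 3)*(z^2 - z - 20) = (z + 3)*(z + 4)*(z - 5)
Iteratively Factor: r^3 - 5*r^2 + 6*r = (r - 2)*(r^2 - 3*r) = r*(r - 2)*(r - 3)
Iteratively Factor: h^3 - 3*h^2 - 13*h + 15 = (h - 5)*(h^2 + 2*h - 3) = (h - 5)*(h + 3)*(h - 1)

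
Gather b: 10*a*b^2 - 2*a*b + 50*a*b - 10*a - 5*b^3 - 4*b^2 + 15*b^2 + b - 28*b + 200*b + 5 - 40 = -10*a - 5*b^3 + b^2*(10*a + 11) + b*(48*a + 173) - 35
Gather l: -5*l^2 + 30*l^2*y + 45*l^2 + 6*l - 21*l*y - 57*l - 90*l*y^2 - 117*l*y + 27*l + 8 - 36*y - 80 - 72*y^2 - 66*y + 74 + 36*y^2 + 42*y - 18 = l^2*(30*y + 40) + l*(-90*y^2 - 138*y - 24) - 36*y^2 - 60*y - 16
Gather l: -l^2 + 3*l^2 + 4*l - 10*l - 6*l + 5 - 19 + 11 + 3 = 2*l^2 - 12*l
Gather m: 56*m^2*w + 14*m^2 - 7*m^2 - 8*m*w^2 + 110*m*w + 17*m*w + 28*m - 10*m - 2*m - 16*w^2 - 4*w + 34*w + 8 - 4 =m^2*(56*w + 7) + m*(-8*w^2 + 127*w + 16) - 16*w^2 + 30*w + 4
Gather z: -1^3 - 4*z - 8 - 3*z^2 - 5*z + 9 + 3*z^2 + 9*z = 0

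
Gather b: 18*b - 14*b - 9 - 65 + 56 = 4*b - 18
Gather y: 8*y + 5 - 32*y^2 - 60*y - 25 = -32*y^2 - 52*y - 20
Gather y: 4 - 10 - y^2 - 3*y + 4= -y^2 - 3*y - 2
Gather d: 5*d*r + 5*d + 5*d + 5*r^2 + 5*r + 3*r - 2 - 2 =d*(5*r + 10) + 5*r^2 + 8*r - 4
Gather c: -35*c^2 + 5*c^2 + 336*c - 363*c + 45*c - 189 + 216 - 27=-30*c^2 + 18*c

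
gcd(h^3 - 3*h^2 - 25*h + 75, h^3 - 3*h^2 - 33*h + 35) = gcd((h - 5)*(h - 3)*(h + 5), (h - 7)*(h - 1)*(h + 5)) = h + 5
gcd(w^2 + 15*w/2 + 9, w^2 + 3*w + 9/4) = w + 3/2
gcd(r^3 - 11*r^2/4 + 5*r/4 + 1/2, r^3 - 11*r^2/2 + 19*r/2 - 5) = r^2 - 3*r + 2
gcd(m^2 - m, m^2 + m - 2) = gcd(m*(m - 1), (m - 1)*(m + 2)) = m - 1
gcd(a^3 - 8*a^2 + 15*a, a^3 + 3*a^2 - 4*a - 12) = 1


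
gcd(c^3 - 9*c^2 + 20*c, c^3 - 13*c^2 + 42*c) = c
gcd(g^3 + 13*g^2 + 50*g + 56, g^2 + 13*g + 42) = g + 7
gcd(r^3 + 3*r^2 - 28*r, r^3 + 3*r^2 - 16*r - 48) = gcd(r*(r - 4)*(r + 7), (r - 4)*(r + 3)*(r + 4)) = r - 4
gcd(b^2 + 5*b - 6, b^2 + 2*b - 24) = b + 6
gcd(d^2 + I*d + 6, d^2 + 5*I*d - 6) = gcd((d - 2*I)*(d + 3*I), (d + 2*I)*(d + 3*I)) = d + 3*I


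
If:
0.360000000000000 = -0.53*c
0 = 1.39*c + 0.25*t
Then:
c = -0.68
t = 3.78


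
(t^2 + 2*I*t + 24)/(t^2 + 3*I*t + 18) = (t - 4*I)/(t - 3*I)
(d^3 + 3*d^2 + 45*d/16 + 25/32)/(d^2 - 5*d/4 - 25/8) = (8*d^2 + 14*d + 5)/(4*(2*d - 5))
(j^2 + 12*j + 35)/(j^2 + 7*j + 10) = (j + 7)/(j + 2)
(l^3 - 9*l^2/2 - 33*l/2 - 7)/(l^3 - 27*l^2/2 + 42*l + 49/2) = (l + 2)/(l - 7)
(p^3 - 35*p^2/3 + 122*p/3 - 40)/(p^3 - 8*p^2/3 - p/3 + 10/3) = (p^2 - 10*p + 24)/(p^2 - p - 2)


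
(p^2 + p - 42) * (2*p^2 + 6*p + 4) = 2*p^4 + 8*p^3 - 74*p^2 - 248*p - 168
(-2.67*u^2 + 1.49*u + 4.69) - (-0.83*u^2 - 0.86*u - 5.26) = -1.84*u^2 + 2.35*u + 9.95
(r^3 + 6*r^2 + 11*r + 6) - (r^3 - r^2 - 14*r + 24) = 7*r^2 + 25*r - 18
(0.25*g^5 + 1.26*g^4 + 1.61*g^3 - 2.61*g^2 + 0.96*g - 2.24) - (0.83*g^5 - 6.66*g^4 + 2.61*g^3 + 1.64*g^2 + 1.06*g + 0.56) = -0.58*g^5 + 7.92*g^4 - 1.0*g^3 - 4.25*g^2 - 0.1*g - 2.8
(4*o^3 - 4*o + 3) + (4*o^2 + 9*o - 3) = 4*o^3 + 4*o^2 + 5*o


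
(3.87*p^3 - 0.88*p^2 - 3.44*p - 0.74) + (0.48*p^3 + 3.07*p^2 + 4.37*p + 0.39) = 4.35*p^3 + 2.19*p^2 + 0.93*p - 0.35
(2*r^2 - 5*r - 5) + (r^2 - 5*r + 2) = 3*r^2 - 10*r - 3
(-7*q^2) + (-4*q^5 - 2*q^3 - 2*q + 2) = -4*q^5 - 2*q^3 - 7*q^2 - 2*q + 2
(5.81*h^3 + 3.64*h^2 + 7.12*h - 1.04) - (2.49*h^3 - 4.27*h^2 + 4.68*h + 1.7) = 3.32*h^3 + 7.91*h^2 + 2.44*h - 2.74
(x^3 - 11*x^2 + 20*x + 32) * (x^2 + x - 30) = x^5 - 10*x^4 - 21*x^3 + 382*x^2 - 568*x - 960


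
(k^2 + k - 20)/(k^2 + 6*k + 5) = (k - 4)/(k + 1)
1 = 1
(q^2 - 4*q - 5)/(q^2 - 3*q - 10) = (q + 1)/(q + 2)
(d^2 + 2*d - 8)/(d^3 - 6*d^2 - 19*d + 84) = (d - 2)/(d^2 - 10*d + 21)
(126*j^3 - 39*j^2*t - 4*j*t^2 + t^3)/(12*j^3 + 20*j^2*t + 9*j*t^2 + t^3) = (21*j^2 - 10*j*t + t^2)/(2*j^2 + 3*j*t + t^2)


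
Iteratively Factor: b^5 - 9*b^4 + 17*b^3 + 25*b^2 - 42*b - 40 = (b + 1)*(b^4 - 10*b^3 + 27*b^2 - 2*b - 40) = (b - 5)*(b + 1)*(b^3 - 5*b^2 + 2*b + 8) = (b - 5)*(b - 4)*(b + 1)*(b^2 - b - 2) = (b - 5)*(b - 4)*(b + 1)^2*(b - 2)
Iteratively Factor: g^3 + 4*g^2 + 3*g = (g + 1)*(g^2 + 3*g) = g*(g + 1)*(g + 3)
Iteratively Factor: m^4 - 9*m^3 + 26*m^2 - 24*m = (m - 3)*(m^3 - 6*m^2 + 8*m) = (m - 4)*(m - 3)*(m^2 - 2*m) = m*(m - 4)*(m - 3)*(m - 2)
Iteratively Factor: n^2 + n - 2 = (n + 2)*(n - 1)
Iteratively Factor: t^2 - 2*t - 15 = (t - 5)*(t + 3)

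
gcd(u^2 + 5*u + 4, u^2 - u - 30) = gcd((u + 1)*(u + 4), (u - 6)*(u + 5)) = 1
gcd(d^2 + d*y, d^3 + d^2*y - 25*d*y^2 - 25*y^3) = d + y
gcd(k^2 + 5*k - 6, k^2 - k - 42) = k + 6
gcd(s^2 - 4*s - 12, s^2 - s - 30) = s - 6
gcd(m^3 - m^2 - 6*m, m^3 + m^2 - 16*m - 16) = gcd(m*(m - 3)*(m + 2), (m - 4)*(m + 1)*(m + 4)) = 1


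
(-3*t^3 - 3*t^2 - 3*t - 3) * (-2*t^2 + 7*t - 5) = 6*t^5 - 15*t^4 - 6*t + 15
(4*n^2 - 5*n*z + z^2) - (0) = 4*n^2 - 5*n*z + z^2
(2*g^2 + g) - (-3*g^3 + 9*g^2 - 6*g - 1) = 3*g^3 - 7*g^2 + 7*g + 1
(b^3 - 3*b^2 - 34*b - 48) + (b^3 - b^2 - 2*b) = 2*b^3 - 4*b^2 - 36*b - 48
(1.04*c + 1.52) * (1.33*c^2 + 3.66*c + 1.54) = 1.3832*c^3 + 5.828*c^2 + 7.1648*c + 2.3408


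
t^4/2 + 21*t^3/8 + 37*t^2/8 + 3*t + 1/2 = (t/2 + 1)*(t + 1/4)*(t + 1)*(t + 2)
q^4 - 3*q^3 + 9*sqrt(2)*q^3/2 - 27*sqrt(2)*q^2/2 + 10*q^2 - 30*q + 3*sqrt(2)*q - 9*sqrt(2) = (q - 3)*(q + sqrt(2)/2)*(q + sqrt(2))*(q + 3*sqrt(2))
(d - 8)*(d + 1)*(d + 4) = d^3 - 3*d^2 - 36*d - 32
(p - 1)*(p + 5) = p^2 + 4*p - 5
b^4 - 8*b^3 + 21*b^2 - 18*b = b*(b - 3)^2*(b - 2)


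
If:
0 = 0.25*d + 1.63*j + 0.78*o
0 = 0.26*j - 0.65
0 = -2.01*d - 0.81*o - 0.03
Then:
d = 2.40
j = 2.50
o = -5.99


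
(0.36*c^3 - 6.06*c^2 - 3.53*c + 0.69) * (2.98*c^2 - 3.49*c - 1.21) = 1.0728*c^5 - 19.3152*c^4 + 10.1944*c^3 + 21.7085*c^2 + 1.8632*c - 0.8349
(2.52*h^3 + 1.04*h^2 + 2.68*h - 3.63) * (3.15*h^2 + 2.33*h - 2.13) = 7.938*h^5 + 9.1476*h^4 + 5.4976*h^3 - 7.4053*h^2 - 14.1663*h + 7.7319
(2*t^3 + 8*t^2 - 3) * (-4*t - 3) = -8*t^4 - 38*t^3 - 24*t^2 + 12*t + 9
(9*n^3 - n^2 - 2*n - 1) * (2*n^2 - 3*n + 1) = 18*n^5 - 29*n^4 + 8*n^3 + 3*n^2 + n - 1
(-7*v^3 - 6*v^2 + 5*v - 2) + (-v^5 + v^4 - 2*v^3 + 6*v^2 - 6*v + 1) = -v^5 + v^4 - 9*v^3 - v - 1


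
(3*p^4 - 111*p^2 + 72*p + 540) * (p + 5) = 3*p^5 + 15*p^4 - 111*p^3 - 483*p^2 + 900*p + 2700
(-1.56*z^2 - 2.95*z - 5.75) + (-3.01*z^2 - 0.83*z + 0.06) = -4.57*z^2 - 3.78*z - 5.69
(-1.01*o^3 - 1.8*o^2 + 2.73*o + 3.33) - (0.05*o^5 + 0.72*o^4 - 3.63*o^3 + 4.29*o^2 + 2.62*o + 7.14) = -0.05*o^5 - 0.72*o^4 + 2.62*o^3 - 6.09*o^2 + 0.11*o - 3.81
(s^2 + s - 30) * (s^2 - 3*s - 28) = s^4 - 2*s^3 - 61*s^2 + 62*s + 840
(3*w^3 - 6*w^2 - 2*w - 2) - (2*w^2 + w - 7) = 3*w^3 - 8*w^2 - 3*w + 5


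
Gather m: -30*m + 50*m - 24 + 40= 20*m + 16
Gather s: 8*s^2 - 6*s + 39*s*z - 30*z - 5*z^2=8*s^2 + s*(39*z - 6) - 5*z^2 - 30*z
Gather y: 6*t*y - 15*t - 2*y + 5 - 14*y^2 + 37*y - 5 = -15*t - 14*y^2 + y*(6*t + 35)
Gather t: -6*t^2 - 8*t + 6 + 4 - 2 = -6*t^2 - 8*t + 8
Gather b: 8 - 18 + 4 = -6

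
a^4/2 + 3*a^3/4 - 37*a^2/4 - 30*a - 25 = (a/2 + 1)*(a - 5)*(a + 2)*(a + 5/2)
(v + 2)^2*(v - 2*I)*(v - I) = v^4 + 4*v^3 - 3*I*v^3 + 2*v^2 - 12*I*v^2 - 8*v - 12*I*v - 8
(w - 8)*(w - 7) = w^2 - 15*w + 56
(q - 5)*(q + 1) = q^2 - 4*q - 5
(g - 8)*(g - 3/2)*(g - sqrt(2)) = g^3 - 19*g^2/2 - sqrt(2)*g^2 + 12*g + 19*sqrt(2)*g/2 - 12*sqrt(2)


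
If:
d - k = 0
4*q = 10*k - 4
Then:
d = 2*q/5 + 2/5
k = 2*q/5 + 2/5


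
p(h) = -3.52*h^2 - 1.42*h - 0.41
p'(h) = -7.04*h - 1.42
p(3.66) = -52.76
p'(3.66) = -27.19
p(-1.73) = -8.49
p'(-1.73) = 10.76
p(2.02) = -17.64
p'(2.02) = -15.64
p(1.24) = -7.58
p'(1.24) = -10.15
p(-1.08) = -2.98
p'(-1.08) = 6.18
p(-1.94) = -10.90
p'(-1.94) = 12.24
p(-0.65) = -0.97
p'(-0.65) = 3.16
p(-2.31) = -15.91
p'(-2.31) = 14.84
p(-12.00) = -490.25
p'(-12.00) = 83.06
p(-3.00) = -27.83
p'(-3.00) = 19.70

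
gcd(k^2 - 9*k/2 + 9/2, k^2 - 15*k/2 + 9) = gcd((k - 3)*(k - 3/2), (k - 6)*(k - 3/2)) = k - 3/2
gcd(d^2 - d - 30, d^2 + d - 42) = d - 6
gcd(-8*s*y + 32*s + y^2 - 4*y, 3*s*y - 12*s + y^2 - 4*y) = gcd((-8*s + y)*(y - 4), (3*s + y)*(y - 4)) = y - 4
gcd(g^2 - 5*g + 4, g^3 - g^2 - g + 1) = g - 1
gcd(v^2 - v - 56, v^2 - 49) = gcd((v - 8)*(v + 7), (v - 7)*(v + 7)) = v + 7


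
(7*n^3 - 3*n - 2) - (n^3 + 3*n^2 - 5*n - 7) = 6*n^3 - 3*n^2 + 2*n + 5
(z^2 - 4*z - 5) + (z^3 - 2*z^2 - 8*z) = z^3 - z^2 - 12*z - 5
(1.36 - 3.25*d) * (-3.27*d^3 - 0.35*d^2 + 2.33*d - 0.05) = 10.6275*d^4 - 3.3097*d^3 - 8.0485*d^2 + 3.3313*d - 0.068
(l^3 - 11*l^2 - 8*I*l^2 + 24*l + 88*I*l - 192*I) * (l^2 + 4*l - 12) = l^5 - 7*l^4 - 8*I*l^4 - 32*l^3 + 56*I*l^3 + 228*l^2 + 256*I*l^2 - 288*l - 1824*I*l + 2304*I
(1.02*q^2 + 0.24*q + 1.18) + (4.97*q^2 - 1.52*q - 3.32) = 5.99*q^2 - 1.28*q - 2.14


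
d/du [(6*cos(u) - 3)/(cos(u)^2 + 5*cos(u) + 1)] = 3*(-2*cos(u) + cos(2*u) - 6)*sin(u)/(cos(u)^2 + 5*cos(u) + 1)^2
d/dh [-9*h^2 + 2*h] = 2 - 18*h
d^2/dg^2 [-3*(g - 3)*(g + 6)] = -6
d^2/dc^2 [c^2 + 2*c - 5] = 2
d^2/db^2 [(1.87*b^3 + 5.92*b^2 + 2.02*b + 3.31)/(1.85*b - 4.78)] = (12.80015*b^3 - 99.21846*b^2 + 256.359048*b + 328.907726)/(6.331625*b^3 - 49.07865*b^2 + 126.80862*b - 109.215352)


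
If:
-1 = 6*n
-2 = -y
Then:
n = -1/6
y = 2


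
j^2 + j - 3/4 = (j - 1/2)*(j + 3/2)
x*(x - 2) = x^2 - 2*x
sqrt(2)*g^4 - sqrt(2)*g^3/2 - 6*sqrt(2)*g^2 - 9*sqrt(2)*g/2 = g*(g - 3)*(g + 3/2)*(sqrt(2)*g + sqrt(2))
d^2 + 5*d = d*(d + 5)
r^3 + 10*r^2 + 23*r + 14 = (r + 1)*(r + 2)*(r + 7)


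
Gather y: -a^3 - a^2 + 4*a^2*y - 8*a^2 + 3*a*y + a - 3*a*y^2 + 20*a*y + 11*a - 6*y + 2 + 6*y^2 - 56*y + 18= -a^3 - 9*a^2 + 12*a + y^2*(6 - 3*a) + y*(4*a^2 + 23*a - 62) + 20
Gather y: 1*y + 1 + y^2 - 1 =y^2 + y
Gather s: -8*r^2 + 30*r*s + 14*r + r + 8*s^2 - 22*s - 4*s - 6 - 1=-8*r^2 + 15*r + 8*s^2 + s*(30*r - 26) - 7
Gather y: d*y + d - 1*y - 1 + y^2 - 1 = d + y^2 + y*(d - 1) - 2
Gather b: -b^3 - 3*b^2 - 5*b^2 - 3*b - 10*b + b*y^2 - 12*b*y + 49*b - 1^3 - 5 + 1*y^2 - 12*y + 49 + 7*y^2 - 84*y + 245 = -b^3 - 8*b^2 + b*(y^2 - 12*y + 36) + 8*y^2 - 96*y + 288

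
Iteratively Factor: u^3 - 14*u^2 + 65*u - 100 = (u - 4)*(u^2 - 10*u + 25) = (u - 5)*(u - 4)*(u - 5)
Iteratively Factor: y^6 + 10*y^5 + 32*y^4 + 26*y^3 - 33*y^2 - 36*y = (y)*(y^5 + 10*y^4 + 32*y^3 + 26*y^2 - 33*y - 36) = y*(y + 4)*(y^4 + 6*y^3 + 8*y^2 - 6*y - 9) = y*(y + 3)*(y + 4)*(y^3 + 3*y^2 - y - 3) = y*(y - 1)*(y + 3)*(y + 4)*(y^2 + 4*y + 3) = y*(y - 1)*(y + 1)*(y + 3)*(y + 4)*(y + 3)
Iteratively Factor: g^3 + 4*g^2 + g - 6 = (g + 2)*(g^2 + 2*g - 3) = (g - 1)*(g + 2)*(g + 3)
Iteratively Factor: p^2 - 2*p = (p - 2)*(p)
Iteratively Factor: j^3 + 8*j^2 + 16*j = (j)*(j^2 + 8*j + 16) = j*(j + 4)*(j + 4)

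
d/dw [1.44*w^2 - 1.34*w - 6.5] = 2.88*w - 1.34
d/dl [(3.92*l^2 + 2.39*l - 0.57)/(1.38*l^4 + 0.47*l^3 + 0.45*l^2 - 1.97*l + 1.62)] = (-10.8192*l^5 - 11.737*l^4 + 0.899799999999999*l^3 - 7.9942*l^2 + 13.2138*l + 2.7489)/(1.9044*l^8 + 1.2972*l^7 + 1.4629*l^6 - 5.0142*l^5 + 2.8219*l^4 - 0.2502*l^3 + 5.3389*l^2 - 6.3828*l + 2.6244)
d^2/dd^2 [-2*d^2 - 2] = -4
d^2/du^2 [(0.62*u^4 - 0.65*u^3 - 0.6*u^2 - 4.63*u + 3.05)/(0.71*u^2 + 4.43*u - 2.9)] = (0.625084000000001*u^6 + 11.700516*u^5 + 65.345148*u^4 - 156.524916*u^3 + 114.48633*u^2 - 32.43903*u + 3.21656999999999)/(0.357911*u^6 + 6.699489*u^5 + 37.415367*u^4 + 32.210087*u^3 - 152.82333*u^2 + 111.7689*u - 24.389)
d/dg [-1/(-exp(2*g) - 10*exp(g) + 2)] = 2*(-exp(g) - 5)*exp(g)/(exp(2*g) + 10*exp(g) - 2)^2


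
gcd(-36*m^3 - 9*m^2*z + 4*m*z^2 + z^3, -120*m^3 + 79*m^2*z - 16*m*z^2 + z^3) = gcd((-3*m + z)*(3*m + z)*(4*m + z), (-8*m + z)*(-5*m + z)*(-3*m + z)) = -3*m + z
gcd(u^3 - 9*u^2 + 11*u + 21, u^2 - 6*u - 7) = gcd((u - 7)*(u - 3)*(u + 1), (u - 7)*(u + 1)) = u^2 - 6*u - 7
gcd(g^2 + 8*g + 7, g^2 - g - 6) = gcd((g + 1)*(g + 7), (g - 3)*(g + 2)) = 1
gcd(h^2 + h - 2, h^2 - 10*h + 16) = 1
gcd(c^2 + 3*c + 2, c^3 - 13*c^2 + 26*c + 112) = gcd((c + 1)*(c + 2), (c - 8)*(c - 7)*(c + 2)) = c + 2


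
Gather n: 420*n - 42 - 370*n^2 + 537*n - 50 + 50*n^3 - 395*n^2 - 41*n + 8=50*n^3 - 765*n^2 + 916*n - 84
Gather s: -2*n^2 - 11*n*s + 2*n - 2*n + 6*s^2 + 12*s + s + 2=-2*n^2 + 6*s^2 + s*(13 - 11*n) + 2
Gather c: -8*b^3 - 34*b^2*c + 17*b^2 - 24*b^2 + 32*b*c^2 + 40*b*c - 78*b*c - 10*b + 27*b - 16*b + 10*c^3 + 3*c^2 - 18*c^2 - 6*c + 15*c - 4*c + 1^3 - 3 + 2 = -8*b^3 - 7*b^2 + b + 10*c^3 + c^2*(32*b - 15) + c*(-34*b^2 - 38*b + 5)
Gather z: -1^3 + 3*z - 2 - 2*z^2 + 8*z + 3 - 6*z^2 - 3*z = -8*z^2 + 8*z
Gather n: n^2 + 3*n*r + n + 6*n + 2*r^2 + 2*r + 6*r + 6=n^2 + n*(3*r + 7) + 2*r^2 + 8*r + 6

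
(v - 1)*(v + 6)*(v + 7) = v^3 + 12*v^2 + 29*v - 42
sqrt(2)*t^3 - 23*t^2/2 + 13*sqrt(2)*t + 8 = (t - 4*sqrt(2))*(t - 2*sqrt(2))*(sqrt(2)*t + 1/2)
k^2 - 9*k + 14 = (k - 7)*(k - 2)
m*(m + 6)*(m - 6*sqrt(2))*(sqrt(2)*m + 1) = sqrt(2)*m^4 - 11*m^3 + 6*sqrt(2)*m^3 - 66*m^2 - 6*sqrt(2)*m^2 - 36*sqrt(2)*m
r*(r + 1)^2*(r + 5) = r^4 + 7*r^3 + 11*r^2 + 5*r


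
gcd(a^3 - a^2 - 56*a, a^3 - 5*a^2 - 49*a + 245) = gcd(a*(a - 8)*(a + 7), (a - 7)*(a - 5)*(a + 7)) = a + 7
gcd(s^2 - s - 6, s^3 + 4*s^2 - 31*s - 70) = s + 2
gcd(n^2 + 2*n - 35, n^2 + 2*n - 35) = n^2 + 2*n - 35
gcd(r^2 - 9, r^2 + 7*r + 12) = r + 3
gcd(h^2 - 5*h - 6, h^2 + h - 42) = h - 6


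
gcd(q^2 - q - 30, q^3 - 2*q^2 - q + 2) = 1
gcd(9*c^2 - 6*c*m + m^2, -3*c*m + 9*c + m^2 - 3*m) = 3*c - m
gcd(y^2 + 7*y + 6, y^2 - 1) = y + 1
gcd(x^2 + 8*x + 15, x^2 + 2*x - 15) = x + 5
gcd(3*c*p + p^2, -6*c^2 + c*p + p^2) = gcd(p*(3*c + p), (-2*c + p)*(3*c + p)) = 3*c + p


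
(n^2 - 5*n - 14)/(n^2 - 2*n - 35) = (n + 2)/(n + 5)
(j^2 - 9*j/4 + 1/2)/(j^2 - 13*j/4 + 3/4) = (j - 2)/(j - 3)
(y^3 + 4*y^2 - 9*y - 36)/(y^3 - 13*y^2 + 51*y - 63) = (y^2 + 7*y + 12)/(y^2 - 10*y + 21)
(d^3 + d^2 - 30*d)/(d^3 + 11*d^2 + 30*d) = (d - 5)/(d + 5)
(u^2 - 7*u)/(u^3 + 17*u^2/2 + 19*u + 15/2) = 2*u*(u - 7)/(2*u^3 + 17*u^2 + 38*u + 15)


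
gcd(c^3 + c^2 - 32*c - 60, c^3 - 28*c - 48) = c^2 - 4*c - 12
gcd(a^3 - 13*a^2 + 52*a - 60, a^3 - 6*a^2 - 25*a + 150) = a^2 - 11*a + 30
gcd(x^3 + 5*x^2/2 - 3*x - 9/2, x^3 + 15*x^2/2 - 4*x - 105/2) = x + 3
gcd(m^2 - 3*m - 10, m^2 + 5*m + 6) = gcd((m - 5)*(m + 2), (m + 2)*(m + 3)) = m + 2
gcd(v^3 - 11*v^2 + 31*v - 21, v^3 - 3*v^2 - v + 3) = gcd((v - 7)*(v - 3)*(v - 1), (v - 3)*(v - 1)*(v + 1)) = v^2 - 4*v + 3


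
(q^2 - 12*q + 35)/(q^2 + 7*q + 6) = (q^2 - 12*q + 35)/(q^2 + 7*q + 6)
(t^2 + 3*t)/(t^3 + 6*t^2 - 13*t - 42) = t*(t + 3)/(t^3 + 6*t^2 - 13*t - 42)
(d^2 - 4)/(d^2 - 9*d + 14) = (d + 2)/(d - 7)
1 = 1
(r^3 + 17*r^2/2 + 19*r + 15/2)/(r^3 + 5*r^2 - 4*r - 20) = (2*r^2 + 7*r + 3)/(2*(r^2 - 4))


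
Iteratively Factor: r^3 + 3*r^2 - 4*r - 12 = (r + 3)*(r^2 - 4) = (r - 2)*(r + 3)*(r + 2)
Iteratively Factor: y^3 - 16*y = (y + 4)*(y^2 - 4*y) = (y - 4)*(y + 4)*(y)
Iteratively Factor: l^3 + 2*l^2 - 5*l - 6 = (l - 2)*(l^2 + 4*l + 3) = (l - 2)*(l + 1)*(l + 3)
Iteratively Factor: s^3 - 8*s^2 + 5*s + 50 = (s - 5)*(s^2 - 3*s - 10) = (s - 5)^2*(s + 2)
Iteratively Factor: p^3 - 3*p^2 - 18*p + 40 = (p - 2)*(p^2 - p - 20) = (p - 5)*(p - 2)*(p + 4)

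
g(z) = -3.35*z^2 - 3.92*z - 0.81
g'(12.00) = -84.32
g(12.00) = -530.25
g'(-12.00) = 76.48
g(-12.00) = -436.17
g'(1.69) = -15.24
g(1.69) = -17.00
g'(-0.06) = -3.52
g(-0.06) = -0.59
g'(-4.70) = 27.57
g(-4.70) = -56.39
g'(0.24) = -5.53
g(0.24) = -1.94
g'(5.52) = -40.90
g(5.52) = -124.52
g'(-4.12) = 23.68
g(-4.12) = -41.52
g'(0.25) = -5.60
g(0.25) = -2.00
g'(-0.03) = -3.72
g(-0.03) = -0.70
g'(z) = -6.7*z - 3.92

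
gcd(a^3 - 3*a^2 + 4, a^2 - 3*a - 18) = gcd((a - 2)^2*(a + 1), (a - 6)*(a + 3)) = 1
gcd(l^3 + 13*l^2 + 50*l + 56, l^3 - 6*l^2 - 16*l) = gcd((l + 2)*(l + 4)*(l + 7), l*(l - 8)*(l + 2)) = l + 2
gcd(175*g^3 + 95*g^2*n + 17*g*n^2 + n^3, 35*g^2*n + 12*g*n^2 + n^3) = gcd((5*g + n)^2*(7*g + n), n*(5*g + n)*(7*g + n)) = 35*g^2 + 12*g*n + n^2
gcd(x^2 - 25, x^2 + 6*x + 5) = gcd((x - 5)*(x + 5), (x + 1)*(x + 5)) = x + 5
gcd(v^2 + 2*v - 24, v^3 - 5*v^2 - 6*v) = 1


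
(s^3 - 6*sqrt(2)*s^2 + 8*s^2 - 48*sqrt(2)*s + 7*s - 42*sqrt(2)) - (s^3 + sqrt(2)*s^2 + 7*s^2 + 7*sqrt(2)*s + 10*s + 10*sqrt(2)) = -7*sqrt(2)*s^2 + s^2 - 55*sqrt(2)*s - 3*s - 52*sqrt(2)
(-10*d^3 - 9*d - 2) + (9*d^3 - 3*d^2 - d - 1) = -d^3 - 3*d^2 - 10*d - 3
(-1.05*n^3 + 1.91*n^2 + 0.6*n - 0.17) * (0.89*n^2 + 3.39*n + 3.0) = -0.9345*n^5 - 1.8596*n^4 + 3.8589*n^3 + 7.6127*n^2 + 1.2237*n - 0.51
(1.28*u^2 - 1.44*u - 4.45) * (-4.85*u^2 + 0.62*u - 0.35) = -6.208*u^4 + 7.7776*u^3 + 20.2417*u^2 - 2.255*u + 1.5575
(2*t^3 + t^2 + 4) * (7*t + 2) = 14*t^4 + 11*t^3 + 2*t^2 + 28*t + 8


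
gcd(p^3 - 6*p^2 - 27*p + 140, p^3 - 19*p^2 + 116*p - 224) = p^2 - 11*p + 28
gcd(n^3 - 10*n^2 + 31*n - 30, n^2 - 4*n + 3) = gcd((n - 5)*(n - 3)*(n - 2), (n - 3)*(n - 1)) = n - 3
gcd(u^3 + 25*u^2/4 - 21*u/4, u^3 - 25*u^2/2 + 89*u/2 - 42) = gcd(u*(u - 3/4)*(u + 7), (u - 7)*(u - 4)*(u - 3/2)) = 1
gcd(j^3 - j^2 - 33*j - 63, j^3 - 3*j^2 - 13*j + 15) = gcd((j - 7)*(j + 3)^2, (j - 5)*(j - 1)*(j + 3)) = j + 3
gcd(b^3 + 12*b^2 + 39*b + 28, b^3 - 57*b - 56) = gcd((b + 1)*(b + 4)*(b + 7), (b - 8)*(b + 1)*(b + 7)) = b^2 + 8*b + 7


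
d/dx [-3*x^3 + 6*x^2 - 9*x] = -9*x^2 + 12*x - 9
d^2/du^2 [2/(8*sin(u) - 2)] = 4*(-4*sin(u)^2 - sin(u) + 8)/(4*sin(u) - 1)^3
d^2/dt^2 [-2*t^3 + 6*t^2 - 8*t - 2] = 12 - 12*t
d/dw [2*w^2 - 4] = 4*w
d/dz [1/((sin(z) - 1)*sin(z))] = (-2/tan(z) + cos(z)/sin(z)^2)/(sin(z) - 1)^2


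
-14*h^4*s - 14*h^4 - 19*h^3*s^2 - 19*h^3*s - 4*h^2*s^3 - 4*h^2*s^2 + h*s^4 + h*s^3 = (-7*h + s)*(h + s)*(2*h + s)*(h*s + h)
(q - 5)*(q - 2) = q^2 - 7*q + 10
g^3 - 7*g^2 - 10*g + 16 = (g - 8)*(g - 1)*(g + 2)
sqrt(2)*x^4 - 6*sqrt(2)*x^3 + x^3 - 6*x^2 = x^2*(x - 6)*(sqrt(2)*x + 1)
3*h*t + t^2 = t*(3*h + t)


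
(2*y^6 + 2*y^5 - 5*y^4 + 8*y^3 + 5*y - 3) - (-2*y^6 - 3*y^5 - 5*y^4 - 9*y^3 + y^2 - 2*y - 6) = 4*y^6 + 5*y^5 + 17*y^3 - y^2 + 7*y + 3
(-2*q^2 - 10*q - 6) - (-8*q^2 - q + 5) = 6*q^2 - 9*q - 11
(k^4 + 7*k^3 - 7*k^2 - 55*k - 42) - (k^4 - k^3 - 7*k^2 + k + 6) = 8*k^3 - 56*k - 48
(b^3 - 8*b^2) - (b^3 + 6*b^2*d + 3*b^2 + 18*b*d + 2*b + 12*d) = -6*b^2*d - 11*b^2 - 18*b*d - 2*b - 12*d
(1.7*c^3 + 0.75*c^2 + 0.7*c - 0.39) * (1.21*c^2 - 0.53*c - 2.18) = 2.057*c^5 + 0.00649999999999995*c^4 - 3.2565*c^3 - 2.4779*c^2 - 1.3193*c + 0.8502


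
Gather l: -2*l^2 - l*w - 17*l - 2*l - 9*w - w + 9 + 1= -2*l^2 + l*(-w - 19) - 10*w + 10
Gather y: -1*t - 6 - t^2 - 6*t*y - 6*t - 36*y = -t^2 - 7*t + y*(-6*t - 36) - 6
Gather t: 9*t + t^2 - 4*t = t^2 + 5*t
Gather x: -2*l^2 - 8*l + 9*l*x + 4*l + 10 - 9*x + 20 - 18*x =-2*l^2 - 4*l + x*(9*l - 27) + 30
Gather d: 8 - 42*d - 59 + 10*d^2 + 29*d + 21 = 10*d^2 - 13*d - 30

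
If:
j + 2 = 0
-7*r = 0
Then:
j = -2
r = 0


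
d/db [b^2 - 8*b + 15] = 2*b - 8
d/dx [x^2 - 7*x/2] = 2*x - 7/2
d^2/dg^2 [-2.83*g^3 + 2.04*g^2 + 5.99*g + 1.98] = 4.08 - 16.98*g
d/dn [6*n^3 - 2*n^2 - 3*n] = 18*n^2 - 4*n - 3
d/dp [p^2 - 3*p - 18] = 2*p - 3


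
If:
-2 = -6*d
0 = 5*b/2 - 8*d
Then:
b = 16/15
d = 1/3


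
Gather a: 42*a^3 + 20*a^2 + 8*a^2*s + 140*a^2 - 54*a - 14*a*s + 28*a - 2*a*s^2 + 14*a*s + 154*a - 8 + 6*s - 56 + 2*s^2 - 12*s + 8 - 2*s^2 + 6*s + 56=42*a^3 + a^2*(8*s + 160) + a*(128 - 2*s^2)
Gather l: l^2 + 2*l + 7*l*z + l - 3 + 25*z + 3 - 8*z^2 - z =l^2 + l*(7*z + 3) - 8*z^2 + 24*z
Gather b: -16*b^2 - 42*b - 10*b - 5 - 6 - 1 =-16*b^2 - 52*b - 12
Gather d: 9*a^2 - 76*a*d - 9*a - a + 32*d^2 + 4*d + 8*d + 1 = 9*a^2 - 10*a + 32*d^2 + d*(12 - 76*a) + 1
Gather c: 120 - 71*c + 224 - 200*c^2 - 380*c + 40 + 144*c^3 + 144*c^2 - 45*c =144*c^3 - 56*c^2 - 496*c + 384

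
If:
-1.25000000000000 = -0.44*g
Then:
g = 2.84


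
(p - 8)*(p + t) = p^2 + p*t - 8*p - 8*t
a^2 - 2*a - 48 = (a - 8)*(a + 6)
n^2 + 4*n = n*(n + 4)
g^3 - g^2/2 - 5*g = g*(g - 5/2)*(g + 2)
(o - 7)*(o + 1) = o^2 - 6*o - 7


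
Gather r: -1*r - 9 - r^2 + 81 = -r^2 - r + 72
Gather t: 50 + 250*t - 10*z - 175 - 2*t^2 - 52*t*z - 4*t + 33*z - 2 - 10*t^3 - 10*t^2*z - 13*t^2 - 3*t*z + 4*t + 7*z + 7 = -10*t^3 + t^2*(-10*z - 15) + t*(250 - 55*z) + 30*z - 120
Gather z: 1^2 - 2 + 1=0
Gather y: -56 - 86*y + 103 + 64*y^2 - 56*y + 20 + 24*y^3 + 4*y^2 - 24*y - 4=24*y^3 + 68*y^2 - 166*y + 63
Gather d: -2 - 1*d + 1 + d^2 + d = d^2 - 1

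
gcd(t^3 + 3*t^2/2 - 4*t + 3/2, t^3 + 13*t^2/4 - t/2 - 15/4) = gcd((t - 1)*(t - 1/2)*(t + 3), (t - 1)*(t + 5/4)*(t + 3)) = t^2 + 2*t - 3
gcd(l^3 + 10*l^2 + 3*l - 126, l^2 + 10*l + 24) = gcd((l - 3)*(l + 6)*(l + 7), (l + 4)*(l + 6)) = l + 6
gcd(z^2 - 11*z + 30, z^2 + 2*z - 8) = 1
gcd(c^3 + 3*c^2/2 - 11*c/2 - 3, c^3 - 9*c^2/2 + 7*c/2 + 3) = c^2 - 3*c/2 - 1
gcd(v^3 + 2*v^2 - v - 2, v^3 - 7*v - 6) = v^2 + 3*v + 2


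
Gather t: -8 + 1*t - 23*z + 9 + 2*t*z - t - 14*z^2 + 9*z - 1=2*t*z - 14*z^2 - 14*z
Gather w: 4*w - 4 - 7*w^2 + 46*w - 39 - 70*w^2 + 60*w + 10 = -77*w^2 + 110*w - 33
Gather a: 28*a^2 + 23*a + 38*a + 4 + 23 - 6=28*a^2 + 61*a + 21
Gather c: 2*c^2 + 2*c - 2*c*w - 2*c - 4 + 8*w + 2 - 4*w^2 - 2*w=2*c^2 - 2*c*w - 4*w^2 + 6*w - 2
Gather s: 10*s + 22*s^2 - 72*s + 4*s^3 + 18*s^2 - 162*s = 4*s^3 + 40*s^2 - 224*s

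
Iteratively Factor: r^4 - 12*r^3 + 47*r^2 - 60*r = (r - 5)*(r^3 - 7*r^2 + 12*r) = (r - 5)*(r - 3)*(r^2 - 4*r) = (r - 5)*(r - 4)*(r - 3)*(r)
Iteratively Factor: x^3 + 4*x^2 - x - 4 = (x + 1)*(x^2 + 3*x - 4) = (x + 1)*(x + 4)*(x - 1)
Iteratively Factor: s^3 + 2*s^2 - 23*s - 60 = (s + 4)*(s^2 - 2*s - 15) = (s - 5)*(s + 4)*(s + 3)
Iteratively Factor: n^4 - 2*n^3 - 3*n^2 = (n - 3)*(n^3 + n^2) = n*(n - 3)*(n^2 + n) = n^2*(n - 3)*(n + 1)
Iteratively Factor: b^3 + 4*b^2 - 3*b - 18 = (b + 3)*(b^2 + b - 6) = (b + 3)^2*(b - 2)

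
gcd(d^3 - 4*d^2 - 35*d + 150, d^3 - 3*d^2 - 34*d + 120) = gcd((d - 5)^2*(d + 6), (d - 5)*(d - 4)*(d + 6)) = d^2 + d - 30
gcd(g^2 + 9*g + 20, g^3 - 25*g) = g + 5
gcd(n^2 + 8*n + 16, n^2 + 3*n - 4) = n + 4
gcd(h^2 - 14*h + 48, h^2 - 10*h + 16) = h - 8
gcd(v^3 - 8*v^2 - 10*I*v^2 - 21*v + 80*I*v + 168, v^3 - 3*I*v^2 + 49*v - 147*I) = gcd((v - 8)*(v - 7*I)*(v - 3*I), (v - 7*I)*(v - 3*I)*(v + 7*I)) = v^2 - 10*I*v - 21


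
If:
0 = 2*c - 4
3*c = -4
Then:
No Solution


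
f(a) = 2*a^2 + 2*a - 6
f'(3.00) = 14.00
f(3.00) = 18.00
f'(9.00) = 38.00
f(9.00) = 174.00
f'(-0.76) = -1.04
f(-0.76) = -6.36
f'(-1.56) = -4.24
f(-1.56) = -4.25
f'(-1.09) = -2.36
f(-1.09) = -5.80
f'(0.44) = 3.76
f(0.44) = -4.73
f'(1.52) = 8.08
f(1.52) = 1.66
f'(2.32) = 11.28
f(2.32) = 9.40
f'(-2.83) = -9.32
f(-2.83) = 4.36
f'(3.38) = 15.52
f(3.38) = 23.61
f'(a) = 4*a + 2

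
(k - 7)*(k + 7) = k^2 - 49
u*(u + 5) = u^2 + 5*u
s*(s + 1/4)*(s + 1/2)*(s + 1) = s^4 + 7*s^3/4 + 7*s^2/8 + s/8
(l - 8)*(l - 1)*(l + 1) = l^3 - 8*l^2 - l + 8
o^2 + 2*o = o*(o + 2)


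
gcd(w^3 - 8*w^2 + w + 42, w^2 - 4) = w + 2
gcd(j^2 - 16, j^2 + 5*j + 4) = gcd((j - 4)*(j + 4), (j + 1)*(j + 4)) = j + 4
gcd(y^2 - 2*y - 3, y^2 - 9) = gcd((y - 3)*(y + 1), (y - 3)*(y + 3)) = y - 3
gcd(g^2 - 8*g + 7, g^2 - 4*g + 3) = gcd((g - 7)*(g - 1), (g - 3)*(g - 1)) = g - 1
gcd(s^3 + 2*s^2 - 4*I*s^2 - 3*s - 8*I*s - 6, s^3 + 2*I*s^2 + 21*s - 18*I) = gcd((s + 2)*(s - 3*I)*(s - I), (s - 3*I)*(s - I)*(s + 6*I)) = s^2 - 4*I*s - 3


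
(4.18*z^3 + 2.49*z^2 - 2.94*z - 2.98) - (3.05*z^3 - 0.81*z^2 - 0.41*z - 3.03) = 1.13*z^3 + 3.3*z^2 - 2.53*z + 0.0499999999999998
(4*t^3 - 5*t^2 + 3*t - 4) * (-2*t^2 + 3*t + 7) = -8*t^5 + 22*t^4 + 7*t^3 - 18*t^2 + 9*t - 28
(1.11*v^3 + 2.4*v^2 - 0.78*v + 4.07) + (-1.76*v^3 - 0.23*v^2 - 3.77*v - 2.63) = -0.65*v^3 + 2.17*v^2 - 4.55*v + 1.44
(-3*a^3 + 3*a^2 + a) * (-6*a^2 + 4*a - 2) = 18*a^5 - 30*a^4 + 12*a^3 - 2*a^2 - 2*a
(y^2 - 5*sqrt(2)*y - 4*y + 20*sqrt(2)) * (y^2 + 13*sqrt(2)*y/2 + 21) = y^4 - 4*y^3 + 3*sqrt(2)*y^3/2 - 44*y^2 - 6*sqrt(2)*y^2 - 105*sqrt(2)*y + 176*y + 420*sqrt(2)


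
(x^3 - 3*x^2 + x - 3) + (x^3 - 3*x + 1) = 2*x^3 - 3*x^2 - 2*x - 2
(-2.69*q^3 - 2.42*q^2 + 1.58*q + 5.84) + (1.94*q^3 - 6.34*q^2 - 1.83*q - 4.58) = -0.75*q^3 - 8.76*q^2 - 0.25*q + 1.26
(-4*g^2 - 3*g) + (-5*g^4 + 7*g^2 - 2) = -5*g^4 + 3*g^2 - 3*g - 2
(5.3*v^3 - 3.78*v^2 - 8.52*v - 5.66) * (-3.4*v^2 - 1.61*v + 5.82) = -18.02*v^5 + 4.319*v^4 + 65.8998*v^3 + 10.9616*v^2 - 40.4738*v - 32.9412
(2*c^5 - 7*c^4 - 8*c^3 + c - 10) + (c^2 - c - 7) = 2*c^5 - 7*c^4 - 8*c^3 + c^2 - 17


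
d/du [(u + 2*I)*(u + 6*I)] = 2*u + 8*I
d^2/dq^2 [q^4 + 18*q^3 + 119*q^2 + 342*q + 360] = 12*q^2 + 108*q + 238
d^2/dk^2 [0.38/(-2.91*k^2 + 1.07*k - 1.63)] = (6.435756*k^2 - 2.366412*k - 0.38*(5.82*k - 1.07)*(11.64*k - 2.14) + 3.604908)/(2.91*k^2 - 1.07*k + 1.63)^3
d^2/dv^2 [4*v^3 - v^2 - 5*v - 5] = 24*v - 2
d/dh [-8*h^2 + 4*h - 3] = 4 - 16*h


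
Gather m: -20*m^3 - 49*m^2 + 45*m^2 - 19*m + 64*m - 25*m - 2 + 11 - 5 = -20*m^3 - 4*m^2 + 20*m + 4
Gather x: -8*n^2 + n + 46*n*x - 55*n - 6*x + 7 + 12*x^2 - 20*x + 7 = -8*n^2 - 54*n + 12*x^2 + x*(46*n - 26) + 14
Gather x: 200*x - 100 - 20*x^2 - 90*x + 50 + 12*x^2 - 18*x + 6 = -8*x^2 + 92*x - 44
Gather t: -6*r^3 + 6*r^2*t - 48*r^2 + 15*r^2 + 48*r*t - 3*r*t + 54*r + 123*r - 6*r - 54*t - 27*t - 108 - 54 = -6*r^3 - 33*r^2 + 171*r + t*(6*r^2 + 45*r - 81) - 162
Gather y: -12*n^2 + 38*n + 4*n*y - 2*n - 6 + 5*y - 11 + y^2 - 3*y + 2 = -12*n^2 + 36*n + y^2 + y*(4*n + 2) - 15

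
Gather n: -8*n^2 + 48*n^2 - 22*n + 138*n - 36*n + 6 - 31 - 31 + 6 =40*n^2 + 80*n - 50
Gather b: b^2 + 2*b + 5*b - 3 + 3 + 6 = b^2 + 7*b + 6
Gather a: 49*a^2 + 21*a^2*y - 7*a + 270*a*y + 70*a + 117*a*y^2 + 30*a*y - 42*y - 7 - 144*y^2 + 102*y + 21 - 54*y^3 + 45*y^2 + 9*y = a^2*(21*y + 49) + a*(117*y^2 + 300*y + 63) - 54*y^3 - 99*y^2 + 69*y + 14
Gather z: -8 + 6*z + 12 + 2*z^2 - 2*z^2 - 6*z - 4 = 0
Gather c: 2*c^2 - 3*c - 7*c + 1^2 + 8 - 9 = 2*c^2 - 10*c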